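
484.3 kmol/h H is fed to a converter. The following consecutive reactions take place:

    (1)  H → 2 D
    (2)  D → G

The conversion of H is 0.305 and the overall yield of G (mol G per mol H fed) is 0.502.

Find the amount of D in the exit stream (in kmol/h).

52.3 kmol/h

Conversion of H: H consumed = 1ξ₁ = 0.305 × 484.3 → ξ₁ = 147.7 kmol/h.
Yield of G: 1ξ₂ / 484.3 = 0.502 → ξ₂ = 243.1 kmol/h.
Outlet amounts (n = n₀ + Σ ν·ξ):
  H: 484.3 − 1(147.7) = 336.6
  D: 0 + 2(147.7) − 1(243.1) = 52.3
  G: 0 + 1(243.1) = 243.1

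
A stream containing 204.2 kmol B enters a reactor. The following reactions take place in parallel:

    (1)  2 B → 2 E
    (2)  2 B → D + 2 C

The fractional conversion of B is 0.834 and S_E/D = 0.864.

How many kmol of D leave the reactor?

59.5 kmol

Conversion of B: B consumed = 0.834 × 204.2 = 170.3 kmol = 2ξ₁ + 2ξ₂.
Selectivity: 2ξ₁ / (1ξ₂) = 0.864 → ξ₁ = 0.432 ξ₂.
Substitute: (2·0.432 + 2) ξ₂ = 170.3 → ξ₂ = 59.46 kmol, ξ₁ = 25.69 kmol.
Outlet amounts (n = n₀ + Σ ν·ξ):
  B: 204.2 − 2(25.69) − 2(59.46) = 33.9
  E: 0 + 2(25.69) = 51.38
  D: 0 + 1(59.46) = 59.46
  C: 0 + 2(59.46) = 118.9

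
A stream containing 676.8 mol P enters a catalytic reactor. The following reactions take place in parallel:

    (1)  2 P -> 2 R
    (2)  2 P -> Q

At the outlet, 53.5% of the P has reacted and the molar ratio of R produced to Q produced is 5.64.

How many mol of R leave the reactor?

267 mol

Conversion of P: P consumed = 0.535 × 676.8 = 362.1 mol = 2ξ₁ + 2ξ₂.
Selectivity: 2ξ₁ / (1ξ₂) = 5.64 → ξ₁ = 2.82 ξ₂.
Substitute: (2·2.82 + 2) ξ₂ = 362.1 → ξ₂ = 47.39 mol, ξ₁ = 133.7 mol.
Outlet amounts (n = n₀ + Σ ν·ξ):
  P: 676.8 − 2(133.7) − 2(47.39) = 314.7
  R: 0 + 2(133.7) = 267.3
  Q: 0 + 1(47.39) = 47.39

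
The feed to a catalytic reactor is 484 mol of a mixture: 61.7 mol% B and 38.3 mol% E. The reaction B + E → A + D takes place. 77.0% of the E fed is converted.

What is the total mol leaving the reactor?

484 mol

E reacted = 0.77 × 185.4 = 142.7 mol; ν_E = −1, so ξ = 142.7/1 = 142.7 mol.
Outlet amounts (n = n₀ + ν ξ):
  B: 298.6 − 1(142.7) = 155.9
  E: 185.4 − 1(142.7) = 42.64
  A: 0 + 1(142.7) = 142.7
  D: 0 + 1(142.7) = 142.7
Total out = 155.9 + 42.64 + 142.7 + 142.7 = 484 mol.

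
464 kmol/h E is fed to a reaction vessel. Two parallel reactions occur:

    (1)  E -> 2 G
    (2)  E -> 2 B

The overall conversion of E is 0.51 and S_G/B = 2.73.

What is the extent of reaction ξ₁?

Conversion of E: E consumed = 0.51 × 464 = 236.6 kmol/h = 1ξ₁ + 1ξ₂.
Selectivity: 2ξ₁ / (2ξ₂) = 2.73 → ξ₁ = 2.73 ξ₂.
Substitute: (1·2.73 + 1) ξ₂ = 236.6 → ξ₂ = 63.44 kmol/h, ξ₁ = 173.2 kmol/h.
Outlet amounts (n = n₀ + Σ ν·ξ):
  E: 464 − 1(173.2) − 1(63.44) = 227.4
  G: 0 + 2(173.2) = 346.4
  B: 0 + 2(63.44) = 126.9

ξ₁ = 173 kmol/h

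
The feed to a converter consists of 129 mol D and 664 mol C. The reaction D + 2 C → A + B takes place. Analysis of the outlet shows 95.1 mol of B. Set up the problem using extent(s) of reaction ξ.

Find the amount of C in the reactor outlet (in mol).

For B: n = n₀ + 1ξ → 95.1 = 0 + 1ξ, giving ξ = 95.1 mol.
Outlet amounts (n = n₀ + ν ξ):
  D: 129 − 1(95.1) = 33.9
  C: 664 − 2(95.1) = 473.8
  A: 0 + 1(95.1) = 95.1
  B: 0 + 1(95.1) = 95.1

474 mol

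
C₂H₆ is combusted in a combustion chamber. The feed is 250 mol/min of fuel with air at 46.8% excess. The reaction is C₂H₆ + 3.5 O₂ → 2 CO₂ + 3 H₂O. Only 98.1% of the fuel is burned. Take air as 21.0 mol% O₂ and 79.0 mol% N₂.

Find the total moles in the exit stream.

Stoichiometric O₂ = 3.5 × 250 = 875 mol/min; O₂ fed = 875 × 1.468 = 1284 mol/min.
N₂ fed = 1284 × 79/21 = 4832 mol/min.
Fuel reacted = 0.981 × 250 → ξ = 245.2 mol/min.
Outlet (n = n₀ + ν ξ):
  C₂H₆: 250 − 1(245.2) = 4.75
  O₂: 1284 − 3.5(245.2) = 426.1
  N₂: 4832 (inert)
  CO₂: 0 + 2(245.2) = 490.5
  H₂O: 0 + 3(245.2) = 735.8
Total out = 4.75 + 426.1 + 4832 + 490.5 + 735.8 = 6489 mol/min.

6490 mol/min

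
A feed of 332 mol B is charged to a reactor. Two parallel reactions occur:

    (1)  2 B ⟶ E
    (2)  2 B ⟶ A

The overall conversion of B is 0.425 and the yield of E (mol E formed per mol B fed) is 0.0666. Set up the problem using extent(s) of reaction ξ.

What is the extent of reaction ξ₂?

Yield of E: 1ξ₁ / 332 = 0.0666 → ξ₁ = 22.11 mol.
Conversion of B: 2ξ₁ + 2ξ₂ = 0.425 × 332 = 141.1 → ξ₂ = 48.44 mol.
Outlet amounts (n = n₀ + Σ ν·ξ):
  B: 332 − 2(22.11) − 2(48.44) = 190.9
  E: 0 + 1(22.11) = 22.11
  A: 0 + 1(48.44) = 48.44

ξ₂ = 48.4 mol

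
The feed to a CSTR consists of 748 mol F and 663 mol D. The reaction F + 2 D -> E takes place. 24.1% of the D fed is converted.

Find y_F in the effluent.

0.534

D reacted = 0.241 × 663 = 159.8 mol; ν_D = −2, so ξ = 159.8/2 = 79.89 mol.
Outlet amounts (n = n₀ + ν ξ):
  F: 748 − 1(79.89) = 668.1
  D: 663 − 2(79.89) = 503.2
  E: 0 + 1(79.89) = 79.89
Total out = 1251 mol; y_F = 668.1 / 1251 = 0.534.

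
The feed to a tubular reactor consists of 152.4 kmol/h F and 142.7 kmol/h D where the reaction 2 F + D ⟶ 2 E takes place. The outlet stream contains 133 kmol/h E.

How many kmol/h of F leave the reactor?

19.4 kmol/h

For E: n = n₀ + 2ξ → 133 = 0 + 2ξ, giving ξ = 66.5 kmol/h.
Outlet amounts (n = n₀ + ν ξ):
  F: 152.4 − 2(66.5) = 19.4
  D: 142.7 − 1(66.5) = 76.2
  E: 0 + 2(66.5) = 133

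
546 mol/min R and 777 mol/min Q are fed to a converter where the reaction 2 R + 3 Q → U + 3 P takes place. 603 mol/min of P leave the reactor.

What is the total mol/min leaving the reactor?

For P: n = n₀ + 3ξ → 603 = 0 + 3ξ, giving ξ = 201 mol/min.
Outlet amounts (n = n₀ + ν ξ):
  R: 546 − 2(201) = 144
  Q: 777 − 3(201) = 174
  U: 0 + 1(201) = 201
  P: 0 + 3(201) = 603
Total out = 144 + 174 + 201 + 603 = 1122 mol/min.

1120 mol/min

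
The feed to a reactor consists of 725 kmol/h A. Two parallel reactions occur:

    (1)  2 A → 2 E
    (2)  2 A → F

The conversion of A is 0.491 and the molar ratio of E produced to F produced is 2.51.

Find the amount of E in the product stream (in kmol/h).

198 kmol/h

Conversion of A: A consumed = 0.491 × 725 = 356 kmol/h = 2ξ₁ + 2ξ₂.
Selectivity: 2ξ₁ / (1ξ₂) = 2.51 → ξ₁ = 1.255 ξ₂.
Substitute: (2·1.255 + 2) ξ₂ = 356 → ξ₂ = 78.93 kmol/h, ξ₁ = 99.06 kmol/h.
Outlet amounts (n = n₀ + Σ ν·ξ):
  A: 725 − 2(99.06) − 2(78.93) = 369
  E: 0 + 2(99.06) = 198.1
  F: 0 + 1(78.93) = 78.93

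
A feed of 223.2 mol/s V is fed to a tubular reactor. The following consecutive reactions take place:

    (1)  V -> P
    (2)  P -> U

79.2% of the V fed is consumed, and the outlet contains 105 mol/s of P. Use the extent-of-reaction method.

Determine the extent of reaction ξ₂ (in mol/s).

Conversion of V: V consumed = 1ξ₁ = 0.792 × 223.2 → ξ₁ = 176.8 mol/s.
P balance: n_P = 0 + 1ξ₁ − 1ξ₂ = 105 → ξ₂ = (1·176.8 − 105)/1 = 71.77 mol/s.
Outlet amounts (n = n₀ + Σ ν·ξ):
  V: 223.2 − 1(176.8) = 46.43
  P: 0 + 1(176.8) − 1(71.77) = 105
  U: 0 + 1(71.77) = 71.77

ξ₂ = 71.8 mol/s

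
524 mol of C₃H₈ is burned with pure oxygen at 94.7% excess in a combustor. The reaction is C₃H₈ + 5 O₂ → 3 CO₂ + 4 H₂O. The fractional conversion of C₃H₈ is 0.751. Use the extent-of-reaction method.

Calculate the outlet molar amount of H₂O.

Stoichiometric O₂ = 5 × 524 = 2620 mol; O₂ fed = 2620 × 1.947 = 5101 mol.
Fuel reacted = 0.751 × 524 → ξ = 393.5 mol.
Outlet (n = n₀ + ν ξ):
  C₃H₈: 524 − 1(393.5) = 130.5
  O₂: 5101 − 5(393.5) = 3134
  CO₂: 0 + 3(393.5) = 1181
  H₂O: 0 + 4(393.5) = 1574

1570 mol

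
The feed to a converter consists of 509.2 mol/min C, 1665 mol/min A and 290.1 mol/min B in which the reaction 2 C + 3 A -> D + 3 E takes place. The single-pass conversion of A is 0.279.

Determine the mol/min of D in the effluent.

A reacted = 0.279 × 1665 = 464.5 mol/min; ν_A = −3, so ξ = 464.5/3 = 154.8 mol/min.
Outlet amounts (n = n₀ + ν ξ):
  C: 509.2 − 2(154.8) = 199.5
  A: 1665 − 3(154.8) = 1200
  D: 0 + 1(154.8) = 154.8
  E: 0 + 3(154.8) = 464.5
  B: 290.1 (inert)

155 mol/min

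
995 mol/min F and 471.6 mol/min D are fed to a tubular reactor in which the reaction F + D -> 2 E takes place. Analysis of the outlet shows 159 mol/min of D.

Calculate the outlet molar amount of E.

625 mol/min

For D: n = n₀ − 1ξ → 159 = 471.6 − 1ξ, giving ξ = 312.6 mol/min.
Outlet amounts (n = n₀ + ν ξ):
  F: 995 − 1(312.6) = 682.4
  D: 471.6 − 1(312.6) = 159
  E: 0 + 2(312.6) = 625.2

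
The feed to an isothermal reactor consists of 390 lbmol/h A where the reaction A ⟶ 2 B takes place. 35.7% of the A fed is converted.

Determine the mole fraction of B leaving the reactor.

A reacted = 0.357 × 390 = 139.2 lbmol/h; ν_A = −1, so ξ = 139.2/1 = 139.2 lbmol/h.
Outlet amounts (n = n₀ + ν ξ):
  A: 390 − 1(139.2) = 250.8
  B: 0 + 2(139.2) = 278.5
Total out = 529.2 lbmol/h; y_B = 278.5 / 529.2 = 0.5262.

0.526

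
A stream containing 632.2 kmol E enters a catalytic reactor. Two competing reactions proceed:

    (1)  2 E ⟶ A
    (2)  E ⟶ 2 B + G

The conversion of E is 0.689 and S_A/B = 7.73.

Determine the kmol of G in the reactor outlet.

Conversion of E: E consumed = 0.689 × 632.2 = 435.6 kmol = 2ξ₁ + 1ξ₂.
Selectivity: 1ξ₁ / (2ξ₂) = 7.73 → ξ₁ = 15.46 ξ₂.
Substitute: (2·15.46 + 1) ξ₂ = 435.6 → ξ₂ = 13.65 kmol, ξ₁ = 211 kmol.
Outlet amounts (n = n₀ + Σ ν·ξ):
  E: 632.2 − 2(211) − 1(13.65) = 196.6
  A: 0 + 1(211) = 211
  B: 0 + 2(13.65) = 27.29
  G: 0 + 1(13.65) = 13.65

13.6 kmol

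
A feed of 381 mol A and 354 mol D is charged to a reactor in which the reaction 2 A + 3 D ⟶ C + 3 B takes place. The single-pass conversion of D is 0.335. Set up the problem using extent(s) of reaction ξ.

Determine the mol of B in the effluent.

D reacted = 0.335 × 354 = 118.6 mol; ν_D = −3, so ξ = 118.6/3 = 39.53 mol.
Outlet amounts (n = n₀ + ν ξ):
  A: 381 − 2(39.53) = 301.9
  D: 354 − 3(39.53) = 235.4
  C: 0 + 1(39.53) = 39.53
  B: 0 + 3(39.53) = 118.6

119 mol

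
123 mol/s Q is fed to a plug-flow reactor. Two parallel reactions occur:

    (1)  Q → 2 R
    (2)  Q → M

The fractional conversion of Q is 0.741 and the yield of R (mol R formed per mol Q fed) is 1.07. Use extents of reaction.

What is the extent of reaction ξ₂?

ξ₂ = 25.3 mol/s

Yield of R: 2ξ₁ / 123 = 1.07 → ξ₁ = 65.81 mol/s.
Conversion of Q: 1ξ₁ + 1ξ₂ = 0.741 × 123 = 91.14 → ξ₂ = 25.34 mol/s.
Outlet amounts (n = n₀ + Σ ν·ξ):
  Q: 123 − 1(65.81) − 1(25.34) = 31.86
  R: 0 + 2(65.81) = 131.6
  M: 0 + 1(25.34) = 25.34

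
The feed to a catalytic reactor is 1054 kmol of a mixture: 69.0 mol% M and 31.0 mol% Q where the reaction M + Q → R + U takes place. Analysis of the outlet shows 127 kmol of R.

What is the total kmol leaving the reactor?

For R: n = n₀ + 1ξ → 127 = 0 + 1ξ, giving ξ = 127 kmol.
Outlet amounts (n = n₀ + ν ξ):
  M: 727.3 − 1(127) = 600.3
  Q: 326.7 − 1(127) = 199.7
  R: 0 + 1(127) = 127
  U: 0 + 1(127) = 127
Total out = 600.3 + 199.7 + 127 + 127 = 1054 kmol.

1050 kmol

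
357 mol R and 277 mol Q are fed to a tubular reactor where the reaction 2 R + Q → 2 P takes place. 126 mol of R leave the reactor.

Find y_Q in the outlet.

For R: n = n₀ − 2ξ → 126 = 357 − 2ξ, giving ξ = 115.5 mol.
Outlet amounts (n = n₀ + ν ξ):
  R: 357 − 2(115.5) = 126
  Q: 277 − 1(115.5) = 161.5
  P: 0 + 2(115.5) = 231
Total out = 518.5 mol; y_Q = 161.5 / 518.5 = 0.3115.

0.311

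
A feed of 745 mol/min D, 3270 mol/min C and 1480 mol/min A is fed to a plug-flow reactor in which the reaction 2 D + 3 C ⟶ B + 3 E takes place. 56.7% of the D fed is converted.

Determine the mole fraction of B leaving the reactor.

D reacted = 0.567 × 745 = 422.4 mol/min; ν_D = −2, so ξ = 422.4/2 = 211.2 mol/min.
Outlet amounts (n = n₀ + ν ξ):
  D: 745 − 2(211.2) = 322.6
  C: 3270 − 3(211.2) = 2636
  B: 0 + 1(211.2) = 211.2
  E: 0 + 3(211.2) = 633.6
  A: 1480 (inert)
Total out = 5284 mol/min; y_B = 211.2 / 5284 = 0.03997.

0.04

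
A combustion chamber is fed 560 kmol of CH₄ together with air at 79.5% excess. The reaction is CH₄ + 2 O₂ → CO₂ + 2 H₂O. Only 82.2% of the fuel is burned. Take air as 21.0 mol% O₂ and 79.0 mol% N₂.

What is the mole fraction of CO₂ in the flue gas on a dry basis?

Stoichiometric O₂ = 2 × 560 = 1120 kmol; O₂ fed = 1120 × 1.795 = 2010 kmol.
N₂ fed = 2010 × 79/21 = 7563 kmol.
Fuel reacted = 0.822 × 560 → ξ = 460.3 kmol.
Outlet (n = n₀ + ν ξ):
  CH₄: 560 − 1(460.3) = 99.68
  O₂: 2010 − 2(460.3) = 1090
  N₂: 7563 (inert)
  CO₂: 0 + 1(460.3) = 460.3
  H₂O: 0 + 2(460.3) = 920.6
Dry total = 9213 kmol; y_CO₂ (dry) = 460.3 / 9213 = 0.04997.

0.05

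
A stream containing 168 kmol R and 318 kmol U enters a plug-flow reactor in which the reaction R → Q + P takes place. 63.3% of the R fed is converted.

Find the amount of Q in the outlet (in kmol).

106 kmol

R reacted = 0.633 × 168 = 106.3 kmol; ν_R = −1, so ξ = 106.3/1 = 106.3 kmol.
Outlet amounts (n = n₀ + ν ξ):
  R: 168 − 1(106.3) = 61.66
  Q: 0 + 1(106.3) = 106.3
  P: 0 + 1(106.3) = 106.3
  U: 318 (inert)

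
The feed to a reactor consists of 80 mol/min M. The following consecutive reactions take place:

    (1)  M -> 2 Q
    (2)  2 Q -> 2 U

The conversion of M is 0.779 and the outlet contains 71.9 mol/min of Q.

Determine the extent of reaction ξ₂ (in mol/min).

ξ₂ = 26.4 mol/min

Conversion of M: M consumed = 1ξ₁ = 0.779 × 80 → ξ₁ = 62.32 mol/min.
Q balance: n_Q = 0 + 2ξ₁ − 2ξ₂ = 71.9 → ξ₂ = (2·62.32 − 71.9)/2 = 26.37 mol/min.
Outlet amounts (n = n₀ + Σ ν·ξ):
  M: 80 − 1(62.32) = 17.68
  Q: 0 + 2(62.32) − 2(26.37) = 71.9
  U: 0 + 2(26.37) = 52.74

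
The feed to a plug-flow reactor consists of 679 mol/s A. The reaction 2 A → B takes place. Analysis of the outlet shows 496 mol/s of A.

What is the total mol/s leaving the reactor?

For A: n = n₀ − 2ξ → 496 = 679 − 2ξ, giving ξ = 91.5 mol/s.
Outlet amounts (n = n₀ + ν ξ):
  A: 679 − 2(91.5) = 496
  B: 0 + 1(91.5) = 91.5
Total out = 496 + 91.5 = 587.5 mol/s.

588 mol/s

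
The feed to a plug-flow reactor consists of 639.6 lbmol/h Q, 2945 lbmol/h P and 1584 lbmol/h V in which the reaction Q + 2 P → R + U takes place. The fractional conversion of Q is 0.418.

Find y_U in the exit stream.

0.0545

Q reacted = 0.418 × 639.6 = 267.4 lbmol/h; ν_Q = −1, so ξ = 267.4/1 = 267.4 lbmol/h.
Outlet amounts (n = n₀ + ν ξ):
  Q: 639.6 − 1(267.4) = 372.2
  P: 2945 − 2(267.4) = 2410
  R: 0 + 1(267.4) = 267.4
  U: 0 + 1(267.4) = 267.4
  V: 1584 (inert)
Total out = 4901 lbmol/h; y_U = 267.4 / 4901 = 0.05455.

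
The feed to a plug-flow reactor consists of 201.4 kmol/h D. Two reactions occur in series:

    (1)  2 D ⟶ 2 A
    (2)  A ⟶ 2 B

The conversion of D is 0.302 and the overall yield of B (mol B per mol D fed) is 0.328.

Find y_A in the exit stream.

0.119

Conversion of D: D consumed = 2ξ₁ = 0.302 × 201.4 → ξ₁ = 30.41 kmol/h.
Yield of B: 2ξ₂ / 201.4 = 0.328 → ξ₂ = 33.03 kmol/h.
Outlet amounts (n = n₀ + Σ ν·ξ):
  D: 201.4 − 2(30.41) = 140.6
  A: 0 + 2(30.41) − 1(33.03) = 27.79
  B: 0 + 2(33.03) = 66.06
Total out = 234.4 kmol/h; y_A = 27.79 / 234.4 = 0.1186.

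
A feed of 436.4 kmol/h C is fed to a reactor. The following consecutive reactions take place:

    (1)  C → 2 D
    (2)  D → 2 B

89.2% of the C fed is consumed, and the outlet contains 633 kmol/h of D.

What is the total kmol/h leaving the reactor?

Conversion of C: C consumed = 1ξ₁ = 0.892 × 436.4 → ξ₁ = 389.3 kmol/h.
D balance: n_D = 0 + 2ξ₁ − 1ξ₂ = 633 → ξ₂ = (2·389.3 − 633)/1 = 145.5 kmol/h.
Outlet amounts (n = n₀ + Σ ν·ξ):
  C: 436.4 − 1(389.3) = 47.13
  D: 0 + 2(389.3) − 1(145.5) = 633
  B: 0 + 2(145.5) = 291.1
Total out = 47.13 + 633 + 291.1 = 971.2 kmol/h.

971 kmol/h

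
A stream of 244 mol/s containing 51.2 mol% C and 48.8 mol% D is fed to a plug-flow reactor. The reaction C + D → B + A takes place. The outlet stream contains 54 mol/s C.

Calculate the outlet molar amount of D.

48.1 mol/s

For C: n = n₀ − 1ξ → 54 = 124.9 − 1ξ, giving ξ = 70.93 mol/s.
Outlet amounts (n = n₀ + ν ξ):
  C: 124.9 − 1(70.93) = 54
  D: 119.1 − 1(70.93) = 48.14
  B: 0 + 1(70.93) = 70.93
  A: 0 + 1(70.93) = 70.93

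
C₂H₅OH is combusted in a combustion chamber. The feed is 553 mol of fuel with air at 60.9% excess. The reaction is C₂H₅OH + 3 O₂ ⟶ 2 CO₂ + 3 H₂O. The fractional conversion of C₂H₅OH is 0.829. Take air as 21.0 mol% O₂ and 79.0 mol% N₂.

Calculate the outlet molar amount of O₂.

1290 mol

Stoichiometric O₂ = 3 × 553 = 1659 mol; O₂ fed = 1659 × 1.609 = 2669 mol.
N₂ fed = 2669 × 79/21 = 10040 mol.
Fuel reacted = 0.829 × 553 → ξ = 458.4 mol.
Outlet (n = n₀ + ν ξ):
  C₂H₅OH: 553 − 1(458.4) = 94.56
  O₂: 2669 − 3(458.4) = 1294
  N₂: 10040 (inert)
  CO₂: 0 + 2(458.4) = 916.9
  H₂O: 0 + 3(458.4) = 1375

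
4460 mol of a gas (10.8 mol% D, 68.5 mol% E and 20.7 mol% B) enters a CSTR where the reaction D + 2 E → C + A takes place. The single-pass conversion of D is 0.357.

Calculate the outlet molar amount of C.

172 mol

D reacted = 0.357 × 481.7 = 172 mol; ν_D = −1, so ξ = 172/1 = 172 mol.
Outlet amounts (n = n₀ + ν ξ):
  D: 481.7 − 1(172) = 309.7
  E: 3055 − 2(172) = 2711
  C: 0 + 1(172) = 172
  A: 0 + 1(172) = 172
  B: 923.2 (inert)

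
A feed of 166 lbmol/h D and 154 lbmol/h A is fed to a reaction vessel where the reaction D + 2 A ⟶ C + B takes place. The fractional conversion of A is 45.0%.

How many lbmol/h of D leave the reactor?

A reacted = 0.45 × 154 = 69.3 lbmol/h; ν_A = −2, so ξ = 69.3/2 = 34.65 lbmol/h.
Outlet amounts (n = n₀ + ν ξ):
  D: 166 − 1(34.65) = 131.3
  A: 154 − 2(34.65) = 84.7
  C: 0 + 1(34.65) = 34.65
  B: 0 + 1(34.65) = 34.65

131 lbmol/h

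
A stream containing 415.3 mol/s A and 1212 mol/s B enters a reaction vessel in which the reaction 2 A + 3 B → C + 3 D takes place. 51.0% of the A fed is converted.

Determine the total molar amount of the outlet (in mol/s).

A reacted = 0.51 × 415.3 = 211.8 mol/s; ν_A = −2, so ξ = 211.8/2 = 105.9 mol/s.
Outlet amounts (n = n₀ + ν ξ):
  A: 415.3 − 2(105.9) = 203.5
  B: 1212 − 3(105.9) = 894.3
  C: 0 + 1(105.9) = 105.9
  D: 0 + 3(105.9) = 317.7
Total out = 203.5 + 894.3 + 105.9 + 317.7 = 1521 mol/s.

1520 mol/s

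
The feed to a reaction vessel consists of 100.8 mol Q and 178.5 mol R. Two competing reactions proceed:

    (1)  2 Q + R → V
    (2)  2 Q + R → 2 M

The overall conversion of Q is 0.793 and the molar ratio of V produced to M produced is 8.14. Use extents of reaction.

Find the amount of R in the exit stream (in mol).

139 mol

Conversion of Q: Q consumed = 0.793 × 100.8 = 79.93 mol = 2ξ₁ + 2ξ₂.
Selectivity: 1ξ₁ / (2ξ₂) = 8.14 → ξ₁ = 16.28 ξ₂.
Substitute: (2·16.28 + 2) ξ₂ = 79.93 → ξ₂ = 2.313 mol, ξ₁ = 37.65 mol.
Outlet amounts (n = n₀ + Σ ν·ξ):
  Q: 100.8 − 2(37.65) − 2(2.313) = 20.87
  R: 178.5 − 1(37.65) − 1(2.313) = 138.5
  V: 0 + 1(37.65) = 37.65
  M: 0 + 2(2.313) = 4.626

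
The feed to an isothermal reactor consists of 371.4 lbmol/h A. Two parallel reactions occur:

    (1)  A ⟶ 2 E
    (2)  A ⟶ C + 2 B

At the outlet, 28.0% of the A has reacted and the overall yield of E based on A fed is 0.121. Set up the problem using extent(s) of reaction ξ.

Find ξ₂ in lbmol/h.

Yield of E: 2ξ₁ / 371.4 = 0.121 → ξ₁ = 22.47 lbmol/h.
Conversion of A: 1ξ₁ + 1ξ₂ = 0.28 × 371.4 = 104 → ξ₂ = 81.52 lbmol/h.
Outlet amounts (n = n₀ + Σ ν·ξ):
  A: 371.4 − 1(22.47) − 1(81.52) = 267.4
  E: 0 + 2(22.47) = 44.94
  C: 0 + 1(81.52) = 81.52
  B: 0 + 2(81.52) = 163

ξ₂ = 81.5 lbmol/h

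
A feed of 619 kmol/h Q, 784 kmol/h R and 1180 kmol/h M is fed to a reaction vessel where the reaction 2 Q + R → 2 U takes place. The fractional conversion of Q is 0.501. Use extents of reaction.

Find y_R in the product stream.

0.259

Q reacted = 0.501 × 619 = 310.1 kmol/h; ν_Q = −2, so ξ = 310.1/2 = 155.1 kmol/h.
Outlet amounts (n = n₀ + ν ξ):
  Q: 619 − 2(155.1) = 308.9
  R: 784 − 1(155.1) = 628.9
  U: 0 + 2(155.1) = 310.1
  M: 1180 (inert)
Total out = 2428 kmol/h; y_R = 628.9 / 2428 = 0.259.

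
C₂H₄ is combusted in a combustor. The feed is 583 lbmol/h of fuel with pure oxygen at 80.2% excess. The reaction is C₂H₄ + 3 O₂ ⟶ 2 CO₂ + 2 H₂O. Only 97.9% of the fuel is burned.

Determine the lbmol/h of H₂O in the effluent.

Stoichiometric O₂ = 3 × 583 = 1749 lbmol/h; O₂ fed = 1749 × 1.802 = 3152 lbmol/h.
Fuel reacted = 0.979 × 583 → ξ = 570.8 lbmol/h.
Outlet (n = n₀ + ν ξ):
  C₂H₄: 583 − 1(570.8) = 12.24
  O₂: 3152 − 3(570.8) = 1439
  CO₂: 0 + 2(570.8) = 1142
  H₂O: 0 + 2(570.8) = 1142

1140 lbmol/h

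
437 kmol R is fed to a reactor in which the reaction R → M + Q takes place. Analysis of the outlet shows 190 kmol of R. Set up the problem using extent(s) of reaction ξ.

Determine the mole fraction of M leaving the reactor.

0.361

For R: n = n₀ − 1ξ → 190 = 437 − 1ξ, giving ξ = 247 kmol.
Outlet amounts (n = n₀ + ν ξ):
  R: 437 − 1(247) = 190
  M: 0 + 1(247) = 247
  Q: 0 + 1(247) = 247
Total out = 684 kmol; y_M = 247 / 684 = 0.3611.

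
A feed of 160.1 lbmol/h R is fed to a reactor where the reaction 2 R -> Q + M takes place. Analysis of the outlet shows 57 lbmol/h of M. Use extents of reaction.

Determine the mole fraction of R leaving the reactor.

0.288

For M: n = n₀ + 1ξ → 57 = 0 + 1ξ, giving ξ = 57 lbmol/h.
Outlet amounts (n = n₀ + ν ξ):
  R: 160.1 − 2(57) = 46.1
  Q: 0 + 1(57) = 57
  M: 0 + 1(57) = 57
Total out = 160.1 lbmol/h; y_R = 46.1 / 160.1 = 0.2879.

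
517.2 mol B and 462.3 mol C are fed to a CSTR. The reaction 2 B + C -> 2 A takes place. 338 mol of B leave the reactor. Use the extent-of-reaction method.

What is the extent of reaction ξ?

For B: n = n₀ − 2ξ → 338 = 517.2 − 2ξ, giving ξ = 89.6 mol.
Outlet amounts (n = n₀ + ν ξ):
  B: 517.2 − 2(89.6) = 338
  C: 462.3 − 1(89.6) = 372.7
  A: 0 + 2(89.6) = 179.2

ξ = 89.6 mol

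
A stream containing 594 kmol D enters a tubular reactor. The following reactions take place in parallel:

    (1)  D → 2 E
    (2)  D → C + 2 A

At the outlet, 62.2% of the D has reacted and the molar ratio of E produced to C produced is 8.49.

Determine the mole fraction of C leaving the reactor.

0.0681

Conversion of D: D consumed = 0.622 × 594 = 369.5 kmol = 1ξ₁ + 1ξ₂.
Selectivity: 2ξ₁ / (1ξ₂) = 8.49 → ξ₁ = 4.245 ξ₂.
Substitute: (1·4.245 + 1) ξ₂ = 369.5 → ξ₂ = 70.44 kmol, ξ₁ = 299 kmol.
Outlet amounts (n = n₀ + Σ ν·ξ):
  D: 594 − 1(299) − 1(70.44) = 224.5
  E: 0 + 2(299) = 598.1
  C: 0 + 1(70.44) = 70.44
  A: 0 + 2(70.44) = 140.9
Total out = 1034 kmol; y_C = 70.44 / 1034 = 0.06813.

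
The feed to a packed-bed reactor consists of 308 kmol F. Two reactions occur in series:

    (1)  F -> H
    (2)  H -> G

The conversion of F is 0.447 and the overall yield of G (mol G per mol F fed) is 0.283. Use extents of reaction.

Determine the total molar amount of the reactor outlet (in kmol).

Conversion of F: F consumed = 1ξ₁ = 0.447 × 308 → ξ₁ = 137.7 kmol.
Yield of G: 1ξ₂ / 308 = 0.283 → ξ₂ = 87.16 kmol.
Outlet amounts (n = n₀ + Σ ν·ξ):
  F: 308 − 1(137.7) = 170.3
  H: 0 + 1(137.7) − 1(87.16) = 50.51
  G: 0 + 1(87.16) = 87.16
Total out = 170.3 + 50.51 + 87.16 = 308 kmol.

308 kmol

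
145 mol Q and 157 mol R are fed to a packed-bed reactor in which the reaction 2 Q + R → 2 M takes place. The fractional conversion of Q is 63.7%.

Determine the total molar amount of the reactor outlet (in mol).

Q reacted = 0.637 × 145 = 92.36 mol; ν_Q = −2, so ξ = 92.36/2 = 46.18 mol.
Outlet amounts (n = n₀ + ν ξ):
  Q: 145 − 2(46.18) = 52.64
  R: 157 − 1(46.18) = 110.8
  M: 0 + 2(46.18) = 92.36
Total out = 52.64 + 110.8 + 92.36 = 255.8 mol.

256 mol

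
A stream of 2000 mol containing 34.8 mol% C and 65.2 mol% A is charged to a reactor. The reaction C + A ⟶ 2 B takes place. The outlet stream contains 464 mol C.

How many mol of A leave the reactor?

1070 mol

For C: n = n₀ − 1ξ → 464 = 696 − 1ξ, giving ξ = 232 mol.
Outlet amounts (n = n₀ + ν ξ):
  C: 696 − 1(232) = 464
  A: 1304 − 1(232) = 1072
  B: 0 + 2(232) = 464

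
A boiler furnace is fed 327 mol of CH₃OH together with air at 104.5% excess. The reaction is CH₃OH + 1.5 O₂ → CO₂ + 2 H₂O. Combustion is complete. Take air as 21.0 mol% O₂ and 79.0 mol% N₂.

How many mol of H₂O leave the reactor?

Stoichiometric O₂ = 1.5 × 327 = 490.5 mol; O₂ fed = 490.5 × 2.045 = 1003 mol.
N₂ fed = 1003 × 79/21 = 3773 mol.
Fuel reacted = 1 × 327 → ξ = 327 mol.
Outlet (n = n₀ + ν ξ):
  CH₃OH: 327 − 1(327) = 0
  O₂: 1003 − 1.5(327) = 512.6
  N₂: 3773 (inert)
  CO₂: 0 + 1(327) = 327
  H₂O: 0 + 2(327) = 654

654 mol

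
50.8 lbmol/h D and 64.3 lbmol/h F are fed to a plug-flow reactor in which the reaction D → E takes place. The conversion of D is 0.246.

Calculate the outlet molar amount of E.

12.5 lbmol/h

D reacted = 0.246 × 50.8 = 12.5 lbmol/h; ν_D = −1, so ξ = 12.5/1 = 12.5 lbmol/h.
Outlet amounts (n = n₀ + ν ξ):
  D: 50.8 − 1(12.5) = 38.3
  E: 0 + 1(12.5) = 12.5
  F: 64.3 (inert)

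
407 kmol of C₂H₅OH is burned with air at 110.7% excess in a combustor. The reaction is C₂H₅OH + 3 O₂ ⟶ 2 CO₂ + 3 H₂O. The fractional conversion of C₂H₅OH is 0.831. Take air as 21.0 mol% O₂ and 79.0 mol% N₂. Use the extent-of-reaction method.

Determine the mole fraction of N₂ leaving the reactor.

Stoichiometric O₂ = 3 × 407 = 1221 kmol; O₂ fed = 1221 × 2.107 = 2573 kmol.
N₂ fed = 2573 × 79/21 = 9678 kmol.
Fuel reacted = 0.831 × 407 → ξ = 338.2 kmol.
Outlet (n = n₀ + ν ξ):
  C₂H₅OH: 407 − 1(338.2) = 68.78
  O₂: 2573 − 3(338.2) = 1558
  N₂: 9678 (inert)
  CO₂: 0 + 2(338.2) = 676.4
  H₂O: 0 + 3(338.2) = 1015
Total out = 13000 kmol; y_N₂ = 9678 / 13000 = 0.7447.

0.745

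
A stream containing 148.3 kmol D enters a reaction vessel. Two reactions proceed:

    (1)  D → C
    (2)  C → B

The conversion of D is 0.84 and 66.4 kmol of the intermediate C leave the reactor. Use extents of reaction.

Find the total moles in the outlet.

Conversion of D: D consumed = 1ξ₁ = 0.84 × 148.3 → ξ₁ = 124.6 kmol.
C balance: n_C = 0 + 1ξ₁ − 1ξ₂ = 66.4 → ξ₂ = (1·124.6 − 66.4)/1 = 58.17 kmol.
Outlet amounts (n = n₀ + Σ ν·ξ):
  D: 148.3 − 1(124.6) = 23.73
  C: 0 + 1(124.6) − 1(58.17) = 66.4
  B: 0 + 1(58.17) = 58.17
Total out = 23.73 + 66.4 + 58.17 = 148.3 kmol.

148 kmol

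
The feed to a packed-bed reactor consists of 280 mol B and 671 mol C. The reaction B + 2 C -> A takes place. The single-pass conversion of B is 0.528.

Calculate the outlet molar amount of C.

375 mol

B reacted = 0.528 × 280 = 147.8 mol; ν_B = −1, so ξ = 147.8/1 = 147.8 mol.
Outlet amounts (n = n₀ + ν ξ):
  B: 280 − 1(147.8) = 132.2
  C: 671 − 2(147.8) = 375.3
  A: 0 + 1(147.8) = 147.8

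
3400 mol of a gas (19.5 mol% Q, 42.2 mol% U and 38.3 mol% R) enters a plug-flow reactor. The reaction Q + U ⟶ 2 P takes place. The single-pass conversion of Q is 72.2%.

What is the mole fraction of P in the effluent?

Q reacted = 0.722 × 663 = 478.7 mol; ν_Q = −1, so ξ = 478.7/1 = 478.7 mol.
Outlet amounts (n = n₀ + ν ξ):
  Q: 663 − 1(478.7) = 184.3
  U: 1435 − 1(478.7) = 956.1
  P: 0 + 2(478.7) = 957.4
  R: 1302 (inert)
Total out = 3400 mol; y_P = 957.4 / 3400 = 0.2816.

0.282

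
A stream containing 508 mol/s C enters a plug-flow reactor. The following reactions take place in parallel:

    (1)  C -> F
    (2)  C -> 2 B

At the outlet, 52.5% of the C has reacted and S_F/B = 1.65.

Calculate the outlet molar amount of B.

124 mol/s

Conversion of C: C consumed = 0.525 × 508 = 266.7 mol/s = 1ξ₁ + 1ξ₂.
Selectivity: 1ξ₁ / (2ξ₂) = 1.65 → ξ₁ = 3.3 ξ₂.
Substitute: (1·3.3 + 1) ξ₂ = 266.7 → ξ₂ = 62.02 mol/s, ξ₁ = 204.7 mol/s.
Outlet amounts (n = n₀ + Σ ν·ξ):
  C: 508 − 1(204.7) − 1(62.02) = 241.3
  F: 0 + 1(204.7) = 204.7
  B: 0 + 2(62.02) = 124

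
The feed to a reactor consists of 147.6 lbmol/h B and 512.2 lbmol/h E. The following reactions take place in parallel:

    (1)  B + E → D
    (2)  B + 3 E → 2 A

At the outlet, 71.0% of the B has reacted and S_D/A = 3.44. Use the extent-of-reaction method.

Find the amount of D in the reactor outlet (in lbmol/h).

Conversion of B: B consumed = 0.71 × 147.6 = 104.8 lbmol/h = 1ξ₁ + 1ξ₂.
Selectivity: 1ξ₁ / (2ξ₂) = 3.44 → ξ₁ = 6.88 ξ₂.
Substitute: (1·6.88 + 1) ξ₂ = 104.8 → ξ₂ = 13.3 lbmol/h, ξ₁ = 91.5 lbmol/h.
Outlet amounts (n = n₀ + Σ ν·ξ):
  B: 147.6 − 1(91.5) − 1(13.3) = 42.8
  E: 512.2 − 1(91.5) − 3(13.3) = 380.8
  D: 0 + 1(91.5) = 91.5
  A: 0 + 2(13.3) = 26.6

91.5 lbmol/h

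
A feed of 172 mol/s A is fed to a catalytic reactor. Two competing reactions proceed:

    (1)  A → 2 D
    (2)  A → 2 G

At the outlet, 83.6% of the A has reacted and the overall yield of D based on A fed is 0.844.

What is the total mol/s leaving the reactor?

316 mol/s

Yield of D: 2ξ₁ / 172 = 0.844 → ξ₁ = 72.58 mol/s.
Conversion of A: 1ξ₁ + 1ξ₂ = 0.836 × 172 = 143.8 → ξ₂ = 71.21 mol/s.
Outlet amounts (n = n₀ + Σ ν·ξ):
  A: 172 − 1(72.58) − 1(71.21) = 28.21
  D: 0 + 2(72.58) = 145.2
  G: 0 + 2(71.21) = 142.4
Total out = 28.21 + 145.2 + 142.4 = 315.8 mol/s.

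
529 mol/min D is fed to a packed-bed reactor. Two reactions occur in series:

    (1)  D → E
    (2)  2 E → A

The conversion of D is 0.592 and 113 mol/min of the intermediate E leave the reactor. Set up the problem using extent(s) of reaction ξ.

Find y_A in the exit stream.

0.233

Conversion of D: D consumed = 1ξ₁ = 0.592 × 529 → ξ₁ = 313.2 mol/min.
E balance: n_E = 0 + 1ξ₁ − 2ξ₂ = 113 → ξ₂ = (1·313.2 − 113)/2 = 100.1 mol/min.
Outlet amounts (n = n₀ + Σ ν·ξ):
  D: 529 − 1(313.2) = 215.8
  E: 0 + 1(313.2) − 2(100.1) = 113
  A: 0 + 1(100.1) = 100.1
Total out = 428.9 mol/min; y_A = 100.1 / 428.9 = 0.2333.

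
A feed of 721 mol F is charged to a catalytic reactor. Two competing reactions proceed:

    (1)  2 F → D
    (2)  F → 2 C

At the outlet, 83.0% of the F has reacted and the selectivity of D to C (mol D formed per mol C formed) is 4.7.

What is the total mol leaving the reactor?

Conversion of F: F consumed = 0.83 × 721 = 598.4 mol = 2ξ₁ + 1ξ₂.
Selectivity: 1ξ₁ / (2ξ₂) = 4.7 → ξ₁ = 9.4 ξ₂.
Substitute: (2·9.4 + 1) ξ₂ = 598.4 → ξ₂ = 30.22 mol, ξ₁ = 284.1 mol.
Outlet amounts (n = n₀ + Σ ν·ξ):
  F: 721 − 2(284.1) − 1(30.22) = 122.6
  D: 0 + 1(284.1) = 284.1
  C: 0 + 2(30.22) = 60.45
Total out = 122.6 + 284.1 + 60.45 = 467.1 mol.

467 mol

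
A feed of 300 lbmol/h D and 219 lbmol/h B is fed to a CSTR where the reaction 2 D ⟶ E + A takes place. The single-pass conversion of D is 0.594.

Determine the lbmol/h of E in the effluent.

89.1 lbmol/h

D reacted = 0.594 × 300 = 178.2 lbmol/h; ν_D = −2, so ξ = 178.2/2 = 89.1 lbmol/h.
Outlet amounts (n = n₀ + ν ξ):
  D: 300 − 2(89.1) = 121.8
  E: 0 + 1(89.1) = 89.1
  A: 0 + 1(89.1) = 89.1
  B: 219 (inert)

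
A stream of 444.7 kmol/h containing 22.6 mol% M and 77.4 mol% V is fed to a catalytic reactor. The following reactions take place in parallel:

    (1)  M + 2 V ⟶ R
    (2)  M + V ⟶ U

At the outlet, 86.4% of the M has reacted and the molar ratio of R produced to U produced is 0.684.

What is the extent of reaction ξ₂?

ξ₂ = 51.6 kmol/h

Conversion of M: M consumed = 0.864 × 100.5 = 86.83 kmol/h = 1ξ₁ + 1ξ₂.
Selectivity: 1ξ₁ / (1ξ₂) = 0.684 → ξ₁ = 0.684 ξ₂.
Substitute: (1·0.684 + 1) ξ₂ = 86.83 → ξ₂ = 51.56 kmol/h, ξ₁ = 35.27 kmol/h.
Outlet amounts (n = n₀ + Σ ν·ξ):
  M: 100.5 − 1(35.27) − 1(51.56) = 13.67
  V: 344.2 − 2(35.27) − 1(51.56) = 222.1
  R: 0 + 1(35.27) = 35.27
  U: 0 + 1(51.56) = 51.56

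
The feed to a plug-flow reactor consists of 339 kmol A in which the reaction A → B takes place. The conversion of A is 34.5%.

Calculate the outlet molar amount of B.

A reacted = 0.345 × 339 = 117 kmol; ν_A = −1, so ξ = 117/1 = 117 kmol.
Outlet amounts (n = n₀ + ν ξ):
  A: 339 − 1(117) = 222
  B: 0 + 1(117) = 117

117 kmol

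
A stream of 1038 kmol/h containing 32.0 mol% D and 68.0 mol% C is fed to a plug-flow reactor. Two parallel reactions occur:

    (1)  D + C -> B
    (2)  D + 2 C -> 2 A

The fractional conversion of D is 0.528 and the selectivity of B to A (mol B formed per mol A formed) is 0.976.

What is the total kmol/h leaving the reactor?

863 kmol/h

Conversion of D: D consumed = 0.528 × 332.2 = 175.4 kmol/h = 1ξ₁ + 1ξ₂.
Selectivity: 1ξ₁ / (2ξ₂) = 0.976 → ξ₁ = 1.952 ξ₂.
Substitute: (1·1.952 + 1) ξ₂ = 175.4 → ξ₂ = 59.41 kmol/h, ξ₁ = 116 kmol/h.
Outlet amounts (n = n₀ + Σ ν·ξ):
  D: 332.2 − 1(116) − 1(59.41) = 156.8
  C: 705.8 − 1(116) − 2(59.41) = 471
  B: 0 + 1(116) = 116
  A: 0 + 2(59.41) = 118.8
Total out = 156.8 + 471 + 116 + 118.8 = 862.6 kmol/h.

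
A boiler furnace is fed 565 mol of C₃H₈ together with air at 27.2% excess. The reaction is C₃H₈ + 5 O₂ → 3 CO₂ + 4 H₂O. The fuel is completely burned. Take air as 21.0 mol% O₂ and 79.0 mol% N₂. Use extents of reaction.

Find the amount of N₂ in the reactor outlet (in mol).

13500 mol

Stoichiometric O₂ = 5 × 565 = 2825 mol; O₂ fed = 2825 × 1.272 = 3593 mol.
N₂ fed = 3593 × 79/21 = 13520 mol.
Fuel reacted = 1 × 565 → ξ = 565 mol.
Outlet (n = n₀ + ν ξ):
  C₃H₈: 565 − 1(565) = 0
  O₂: 3593 − 5(565) = 768.4
  N₂: 13520 (inert)
  CO₂: 0 + 3(565) = 1695
  H₂O: 0 + 4(565) = 2260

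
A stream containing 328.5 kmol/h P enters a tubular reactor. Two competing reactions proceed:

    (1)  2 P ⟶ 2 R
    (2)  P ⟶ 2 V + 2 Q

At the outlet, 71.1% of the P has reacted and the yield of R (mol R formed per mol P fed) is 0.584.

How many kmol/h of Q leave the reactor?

83.4 kmol/h

Yield of R: 2ξ₁ / 328.5 = 0.584 → ξ₁ = 95.92 kmol/h.
Conversion of P: 2ξ₁ + 1ξ₂ = 0.711 × 328.5 = 233.6 → ξ₂ = 41.72 kmol/h.
Outlet amounts (n = n₀ + Σ ν·ξ):
  P: 328.5 − 2(95.92) − 1(41.72) = 94.94
  R: 0 + 2(95.92) = 191.8
  V: 0 + 2(41.72) = 83.44
  Q: 0 + 2(41.72) = 83.44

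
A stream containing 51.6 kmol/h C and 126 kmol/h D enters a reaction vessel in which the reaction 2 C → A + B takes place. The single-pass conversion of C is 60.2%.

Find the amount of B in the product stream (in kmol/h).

15.5 kmol/h

C reacted = 0.602 × 51.6 = 31.06 kmol/h; ν_C = −2, so ξ = 31.06/2 = 15.53 kmol/h.
Outlet amounts (n = n₀ + ν ξ):
  C: 51.6 − 2(15.53) = 20.54
  A: 0 + 1(15.53) = 15.53
  B: 0 + 1(15.53) = 15.53
  D: 126 (inert)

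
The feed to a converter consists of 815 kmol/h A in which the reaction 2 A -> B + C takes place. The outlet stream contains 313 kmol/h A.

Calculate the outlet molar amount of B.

For A: n = n₀ − 2ξ → 313 = 815 − 2ξ, giving ξ = 251 kmol/h.
Outlet amounts (n = n₀ + ν ξ):
  A: 815 − 2(251) = 313
  B: 0 + 1(251) = 251
  C: 0 + 1(251) = 251

251 kmol/h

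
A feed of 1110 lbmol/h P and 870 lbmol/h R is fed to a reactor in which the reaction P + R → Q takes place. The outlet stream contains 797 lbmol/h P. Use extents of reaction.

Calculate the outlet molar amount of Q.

313 lbmol/h

For P: n = n₀ − 1ξ → 797 = 1110 − 1ξ, giving ξ = 313 lbmol/h.
Outlet amounts (n = n₀ + ν ξ):
  P: 1110 − 1(313) = 797
  R: 870 − 1(313) = 557
  Q: 0 + 1(313) = 313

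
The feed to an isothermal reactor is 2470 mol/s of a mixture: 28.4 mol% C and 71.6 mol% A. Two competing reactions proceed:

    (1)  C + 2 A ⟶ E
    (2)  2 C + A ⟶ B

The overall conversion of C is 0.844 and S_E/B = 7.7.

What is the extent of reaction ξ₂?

ξ₂ = 61 mol/s

Conversion of C: C consumed = 0.844 × 701.5 = 592 mol/s = 1ξ₁ + 2ξ₂.
Selectivity: 1ξ₁ / (1ξ₂) = 7.7 → ξ₁ = 7.7 ξ₂.
Substitute: (1·7.7 + 2) ξ₂ = 592 → ξ₂ = 61.04 mol/s, ξ₁ = 470 mol/s.
Outlet amounts (n = n₀ + Σ ν·ξ):
  C: 701.5 − 1(470) − 2(61.04) = 109.4
  A: 1769 − 2(470) − 1(61.04) = 767.5
  E: 0 + 1(470) = 470
  B: 0 + 1(61.04) = 61.04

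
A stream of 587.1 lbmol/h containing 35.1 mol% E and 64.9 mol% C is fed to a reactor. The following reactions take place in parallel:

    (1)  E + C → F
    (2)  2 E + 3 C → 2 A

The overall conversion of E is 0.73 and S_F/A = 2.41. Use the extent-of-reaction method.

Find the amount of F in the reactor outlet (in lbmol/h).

Conversion of E: E consumed = 0.73 × 206.1 = 150.4 lbmol/h = 1ξ₁ + 2ξ₂.
Selectivity: 1ξ₁ / (2ξ₂) = 2.41 → ξ₁ = 4.82 ξ₂.
Substitute: (1·4.82 + 2) ξ₂ = 150.4 → ξ₂ = 22.06 lbmol/h, ξ₁ = 106.3 lbmol/h.
Outlet amounts (n = n₀ + Σ ν·ξ):
  E: 206.1 − 1(106.3) − 2(22.06) = 55.64
  C: 381 − 1(106.3) − 3(22.06) = 208.5
  F: 0 + 1(106.3) = 106.3
  A: 0 + 2(22.06) = 44.12

106 lbmol/h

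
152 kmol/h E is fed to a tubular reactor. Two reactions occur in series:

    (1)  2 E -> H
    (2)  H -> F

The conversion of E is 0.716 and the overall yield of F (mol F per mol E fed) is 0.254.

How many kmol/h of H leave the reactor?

15.8 kmol/h

Conversion of E: E consumed = 2ξ₁ = 0.716 × 152 → ξ₁ = 54.42 kmol/h.
Yield of F: 1ξ₂ / 152 = 0.254 → ξ₂ = 38.61 kmol/h.
Outlet amounts (n = n₀ + Σ ν·ξ):
  E: 152 − 2(54.42) = 43.17
  H: 0 + 1(54.42) − 1(38.61) = 15.81
  F: 0 + 1(38.61) = 38.61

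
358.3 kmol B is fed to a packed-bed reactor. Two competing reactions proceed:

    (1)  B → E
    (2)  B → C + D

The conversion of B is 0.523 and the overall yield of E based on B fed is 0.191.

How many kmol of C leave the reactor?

119 kmol

Yield of E: 1ξ₁ / 358.3 = 0.191 → ξ₁ = 68.44 kmol.
Conversion of B: 1ξ₁ + 1ξ₂ = 0.523 × 358.3 = 187.4 → ξ₂ = 119 kmol.
Outlet amounts (n = n₀ + Σ ν·ξ):
  B: 358.3 − 1(68.44) − 1(119) = 170.9
  E: 0 + 1(68.44) = 68.44
  C: 0 + 1(119) = 119
  D: 0 + 1(119) = 119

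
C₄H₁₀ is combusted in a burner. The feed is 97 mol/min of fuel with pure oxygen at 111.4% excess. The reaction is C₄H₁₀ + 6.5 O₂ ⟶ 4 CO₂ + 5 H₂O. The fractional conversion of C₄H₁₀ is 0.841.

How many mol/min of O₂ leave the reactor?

Stoichiometric O₂ = 6.5 × 97 = 630.5 mol/min; O₂ fed = 630.5 × 2.114 = 1333 mol/min.
Fuel reacted = 0.841 × 97 → ξ = 81.58 mol/min.
Outlet (n = n₀ + ν ξ):
  C₄H₁₀: 97 − 1(81.58) = 15.42
  O₂: 1333 − 6.5(81.58) = 802.6
  CO₂: 0 + 4(81.58) = 326.3
  H₂O: 0 + 5(81.58) = 407.9

803 mol/min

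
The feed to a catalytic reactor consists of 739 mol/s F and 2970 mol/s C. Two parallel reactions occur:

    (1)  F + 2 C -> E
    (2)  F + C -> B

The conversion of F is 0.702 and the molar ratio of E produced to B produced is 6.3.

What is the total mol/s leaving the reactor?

Conversion of F: F consumed = 0.702 × 739 = 518.8 mol/s = 1ξ₁ + 1ξ₂.
Selectivity: 1ξ₁ / (1ξ₂) = 6.3 → ξ₁ = 6.3 ξ₂.
Substitute: (1·6.3 + 1) ξ₂ = 518.8 → ξ₂ = 71.07 mol/s, ξ₁ = 447.7 mol/s.
Outlet amounts (n = n₀ + Σ ν·ξ):
  F: 739 − 1(447.7) − 1(71.07) = 220.2
  C: 2970 − 2(447.7) − 1(71.07) = 2004
  E: 0 + 1(447.7) = 447.7
  B: 0 + 1(71.07) = 71.07
Total out = 220.2 + 2004 + 447.7 + 71.07 = 2743 mol/s.

2740 mol/s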